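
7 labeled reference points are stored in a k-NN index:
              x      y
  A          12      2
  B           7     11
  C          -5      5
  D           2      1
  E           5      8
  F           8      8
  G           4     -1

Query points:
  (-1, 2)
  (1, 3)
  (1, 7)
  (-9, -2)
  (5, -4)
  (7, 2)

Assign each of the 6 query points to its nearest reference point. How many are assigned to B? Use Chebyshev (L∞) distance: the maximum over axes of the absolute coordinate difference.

(-1, 2) — d to each: A:13, B:9, C:4, D:3, E:6, F:9, G:5 → nearest is D
(1, 3) — d to each: A:11, B:8, C:6, D:2, E:5, F:7, G:4 → nearest is D
(1, 7) — d to each: A:11, B:6, C:6, D:6, E:4, F:7, G:8 → nearest is E
(-9, -2) — d to each: A:21, B:16, C:7, D:11, E:14, F:17, G:13 → nearest is C
(5, -4) — d to each: A:7, B:15, C:10, D:5, E:12, F:12, G:3 → nearest is G
(7, 2) — d to each: A:5, B:9, C:12, D:5, E:6, F:6, G:3 → nearest is G
0 of the 6 points have B as nearest.

0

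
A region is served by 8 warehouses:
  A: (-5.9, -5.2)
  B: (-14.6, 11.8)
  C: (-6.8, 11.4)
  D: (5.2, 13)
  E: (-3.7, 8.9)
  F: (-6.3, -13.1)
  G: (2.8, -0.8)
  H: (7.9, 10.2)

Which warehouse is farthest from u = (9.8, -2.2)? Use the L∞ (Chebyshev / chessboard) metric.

d(u,A) = max(15.7, 3) = 15.7
d(u,B) = max(24.4, 14) = 24.4
d(u,C) = max(16.6, 13.6) = 16.6
d(u,D) = max(4.6, 15.2) = 15.2
d(u,E) = max(13.5, 11.1) = 13.5
d(u,F) = max(16.1, 10.9) = 16.1
d(u,G) = max(7, 1.4) = 7
d(u,H) = max(1.9, 12.4) = 12.4
The largest is to B.

B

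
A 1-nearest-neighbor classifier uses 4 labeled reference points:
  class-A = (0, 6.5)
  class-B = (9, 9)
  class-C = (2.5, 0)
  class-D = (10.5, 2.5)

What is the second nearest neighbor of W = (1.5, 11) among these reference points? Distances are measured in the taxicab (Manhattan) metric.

d(W, class-A) = |1.5−0| + |11−6.5| = 1.5 + 4.5 = 6
d(W, class-B) = |1.5−9| + |11−9| = 7.5 + 2 = 9.5
d(W, class-C) = |1.5−2.5| + |11−0| = 1 + 11 = 12
d(W, class-D) = |1.5−10.5| + |11−2.5| = 9 + 8.5 = 17.5
Sorted ascending: class-A, class-B, class-C, … — the second-nearest is class-B.

class-B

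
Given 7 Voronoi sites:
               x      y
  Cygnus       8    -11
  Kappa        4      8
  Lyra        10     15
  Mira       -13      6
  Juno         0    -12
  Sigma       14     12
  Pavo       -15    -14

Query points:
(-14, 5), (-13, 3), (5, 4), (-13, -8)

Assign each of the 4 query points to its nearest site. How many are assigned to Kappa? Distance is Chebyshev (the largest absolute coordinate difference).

(-14, 5) — d to each: Cygnus:22, Kappa:18, Lyra:24, Mira:1, Juno:17, Sigma:28, Pavo:19 → nearest is Mira
(-13, 3) — d to each: Cygnus:21, Kappa:17, Lyra:23, Mira:3, Juno:15, Sigma:27, Pavo:17 → nearest is Mira
(5, 4) — d to each: Cygnus:15, Kappa:4, Lyra:11, Mira:18, Juno:16, Sigma:9, Pavo:20 → nearest is Kappa
(-13, -8) — d to each: Cygnus:21, Kappa:17, Lyra:23, Mira:14, Juno:13, Sigma:27, Pavo:6 → nearest is Pavo
1 of the 4 points has Kappa as nearest.

1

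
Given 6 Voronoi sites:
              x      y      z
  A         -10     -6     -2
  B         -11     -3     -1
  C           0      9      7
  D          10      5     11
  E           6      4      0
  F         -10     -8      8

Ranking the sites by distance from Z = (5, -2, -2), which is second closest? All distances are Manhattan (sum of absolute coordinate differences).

B

d(Z,A) = |5−(-10)| + |-2−(-6)| + |-2−(-2)| = 15 + 4 + 0 = 19
d(Z,B) = |5−(-11)| + |-2−(-3)| + |-2−(-1)| = 16 + 1 + 1 = 18
d(Z,C) = |5−0| + |-2−9| + |-2−7| = 5 + 11 + 9 = 25
d(Z,D) = |5−10| + |-2−5| + |-2−11| = 5 + 7 + 13 = 25
d(Z,E) = |5−6| + |-2−4| + |-2−0| = 1 + 6 + 2 = 9
d(Z,F) = |5−(-10)| + |-2−(-8)| + |-2−8| = 15 + 6 + 10 = 31
Sorted ascending: E, B, A, … — the second-nearest is B.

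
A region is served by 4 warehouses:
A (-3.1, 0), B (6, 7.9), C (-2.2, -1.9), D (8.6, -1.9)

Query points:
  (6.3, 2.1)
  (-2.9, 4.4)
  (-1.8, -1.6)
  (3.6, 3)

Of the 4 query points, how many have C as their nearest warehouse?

1

(6.3, 2.1) — d² to each: A:92.77, B:33.73, C:88.25, D:21.29 → nearest is D
(-2.9, 4.4) — d² to each: A:19.4, B:91.46, C:40.18, D:171.94 → nearest is A
(-1.8, -1.6) — d² to each: A:4.25, B:151.09, C:0.25, D:108.25 → nearest is C
(3.6, 3) — d² to each: A:53.89, B:29.77, C:57.65, D:49.01 → nearest is B
1 of the 4 points has C as nearest.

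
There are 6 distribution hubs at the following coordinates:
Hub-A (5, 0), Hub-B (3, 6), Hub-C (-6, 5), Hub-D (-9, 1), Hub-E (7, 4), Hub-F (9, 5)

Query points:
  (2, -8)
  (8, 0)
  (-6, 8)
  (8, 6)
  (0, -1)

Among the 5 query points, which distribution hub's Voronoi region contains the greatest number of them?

Hub-A

(2, -8) — d² to each: Hub-A:73, Hub-B:197, Hub-C:233, Hub-D:202, Hub-E:169, Hub-F:218 → nearest is Hub-A
(8, 0) — d² to each: Hub-A:9, Hub-B:61, Hub-C:221, Hub-D:290, Hub-E:17, Hub-F:26 → nearest is Hub-A
(-6, 8) — d² to each: Hub-A:185, Hub-B:85, Hub-C:9, Hub-D:58, Hub-E:185, Hub-F:234 → nearest is Hub-C
(8, 6) — d² to each: Hub-A:45, Hub-B:25, Hub-C:197, Hub-D:314, Hub-E:5, Hub-F:2 → nearest is Hub-F
(0, -1) — d² to each: Hub-A:26, Hub-B:58, Hub-C:72, Hub-D:85, Hub-E:74, Hub-F:117 → nearest is Hub-A
Tally — Hub-A:3, Hub-C:1, Hub-F:1. Hub-A captures the most (3).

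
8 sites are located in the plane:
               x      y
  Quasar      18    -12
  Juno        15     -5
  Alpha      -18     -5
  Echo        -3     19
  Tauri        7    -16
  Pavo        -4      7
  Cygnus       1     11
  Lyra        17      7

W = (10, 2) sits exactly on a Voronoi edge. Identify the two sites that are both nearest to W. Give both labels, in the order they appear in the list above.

Juno and Lyra

Squared distances from W to each site:
d²(W, Quasar) = 64 + 196 = 260
d²(W, Juno) = 25 + 49 = 74
d²(W, Alpha) = 784 + 49 = 833
d²(W, Echo) = 169 + 289 = 458
d²(W, Tauri) = 9 + 324 = 333
d²(W, Pavo) = 196 + 25 = 221
d²(W, Cygnus) = 81 + 81 = 162
d²(W, Lyra) = 49 + 25 = 74
W is equidistant from Juno and Lyra (both at squared distance 74), and every other site is strictly farther — so W lies on the Juno–Lyra Voronoi edge.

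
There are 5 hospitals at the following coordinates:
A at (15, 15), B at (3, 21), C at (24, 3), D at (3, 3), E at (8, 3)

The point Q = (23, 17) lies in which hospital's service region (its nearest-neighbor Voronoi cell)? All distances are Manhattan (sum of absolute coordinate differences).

A

d(Q,A) = |23−15| + |17−15| = 8 + 2 = 10
d(Q,B) = |23−3| + |17−21| = 20 + 4 = 24
d(Q,C) = |23−24| + |17−3| = 1 + 14 = 15
d(Q,D) = |23−3| + |17−3| = 20 + 14 = 34
d(Q,E) = |23−8| + |17−3| = 15 + 14 = 29
A is nearest.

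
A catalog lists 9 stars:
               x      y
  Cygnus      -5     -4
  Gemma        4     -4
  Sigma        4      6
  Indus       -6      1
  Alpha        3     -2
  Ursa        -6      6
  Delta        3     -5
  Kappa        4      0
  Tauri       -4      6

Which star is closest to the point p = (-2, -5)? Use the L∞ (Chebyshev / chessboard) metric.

d(p, Cygnus) = max(3, 1) = 3
d(p, Gemma) = max(6, 1) = 6
d(p, Sigma) = max(6, 11) = 11
d(p, Indus) = max(4, 6) = 6
d(p, Alpha) = max(5, 3) = 5
d(p, Ursa) = max(4, 11) = 11
d(p, Delta) = max(5, 0) = 5
d(p, Kappa) = max(6, 5) = 6
d(p, Tauri) = max(2, 11) = 11
The smallest is to Cygnus, so p lies in the Voronoi region of Cygnus.

Cygnus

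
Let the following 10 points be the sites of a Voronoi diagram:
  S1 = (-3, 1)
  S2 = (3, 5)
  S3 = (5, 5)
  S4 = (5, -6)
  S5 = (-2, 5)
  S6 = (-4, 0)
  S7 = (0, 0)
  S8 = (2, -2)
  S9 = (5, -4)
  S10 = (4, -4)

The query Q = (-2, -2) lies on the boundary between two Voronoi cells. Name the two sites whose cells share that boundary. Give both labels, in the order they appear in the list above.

S6 and S7

Squared distances from Q to each site:
|QS1|² = (-2−(-3))² + (-2−1)² = 1 + 9 = 10
|QS2|² = (-2−3)² + (-2−5)² = 25 + 49 = 74
|QS3|² = (-2−5)² + (-2−5)² = 49 + 49 = 98
|QS4|² = (-2−5)² + (-2−(-6))² = 49 + 16 = 65
|QS5|² = (-2−(-2))² + (-2−5)² = 0 + 49 = 49
|QS6|² = (-2−(-4))² + (-2−0)² = 4 + 4 = 8
|QS7|² = (-2−0)² + (-2−0)² = 4 + 4 = 8
|QS8|² = (-2−2)² + (-2−(-2))² = 16 + 0 = 16
|QS9|² = (-2−5)² + (-2−(-4))² = 49 + 4 = 53
d²(Q, S10) = (-2−4)² + (-2−(-4))² = 36 + 4 = 40
Q is equidistant from S6 and S7 (both at squared distance 8), and every other site is strictly farther — so Q lies on the S6–S7 Voronoi edge.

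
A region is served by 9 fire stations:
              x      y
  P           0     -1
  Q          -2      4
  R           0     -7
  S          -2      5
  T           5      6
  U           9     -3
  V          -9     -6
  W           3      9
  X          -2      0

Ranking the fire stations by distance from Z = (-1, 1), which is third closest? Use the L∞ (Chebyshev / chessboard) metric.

Q

d(Z,P) = max(1, 2) = 2
d(Z,Q) = max(1, 3) = 3
d(Z,R) = max(1, 8) = 8
d(Z,S) = max(1, 4) = 4
d(Z,T) = max(6, 5) = 6
d(Z,U) = max(10, 4) = 10
d(Z,V) = max(8, 7) = 8
d(Z,W) = max(4, 8) = 8
d(Z,X) = max(1, 1) = 1
Sorted ascending: X, P, Q, S, … — the third-nearest is Q.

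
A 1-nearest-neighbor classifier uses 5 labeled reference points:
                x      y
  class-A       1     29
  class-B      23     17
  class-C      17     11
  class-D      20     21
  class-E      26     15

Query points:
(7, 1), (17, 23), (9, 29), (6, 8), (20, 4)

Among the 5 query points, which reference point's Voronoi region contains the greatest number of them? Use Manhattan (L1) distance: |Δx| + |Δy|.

(7, 1) — d to each: class-A:34, class-B:32, class-C:20, class-D:33, class-E:33 → nearest is class-C
(17, 23) — d to each: class-A:22, class-B:12, class-C:12, class-D:5, class-E:17 → nearest is class-D
(9, 29) — d to each: class-A:8, class-B:26, class-C:26, class-D:19, class-E:31 → nearest is class-A
(6, 8) — d to each: class-A:26, class-B:26, class-C:14, class-D:27, class-E:27 → nearest is class-C
(20, 4) — d to each: class-A:44, class-B:16, class-C:10, class-D:17, class-E:17 → nearest is class-C
Tally — class-A:1, class-C:3, class-D:1. class-C captures the most (3).

class-C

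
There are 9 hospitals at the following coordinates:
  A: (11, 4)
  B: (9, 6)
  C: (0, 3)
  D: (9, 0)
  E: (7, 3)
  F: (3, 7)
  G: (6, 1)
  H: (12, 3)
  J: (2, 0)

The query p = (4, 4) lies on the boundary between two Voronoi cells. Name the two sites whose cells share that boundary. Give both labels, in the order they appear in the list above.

Squared distances from p to each site:
|pA|² = 49 + 0 = 49
|pB|² = 25 + 4 = 29
|pC|² = 16 + 1 = 17
|pD|² = 25 + 16 = 41
|pE|² = 9 + 1 = 10
|pF|² = 1 + 9 = 10
|pG|² = 4 + 9 = 13
|pH|² = 64 + 1 = 65
|pJ|² = 4 + 16 = 20
p is equidistant from E and F (both at squared distance 10), and every other site is strictly farther — so p lies on the E–F Voronoi edge.

E and F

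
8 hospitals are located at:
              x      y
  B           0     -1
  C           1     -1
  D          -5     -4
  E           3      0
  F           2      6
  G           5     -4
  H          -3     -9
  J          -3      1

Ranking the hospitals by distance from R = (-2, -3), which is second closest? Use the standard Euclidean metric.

Since √ is increasing, it suffices to compare squared distances:
|RB|² = 4 + 4 = 8
|RC|² = 9 + 4 = 13
|RD|² = 9 + 1 = 10
|RE|² = 25 + 9 = 34
|RF|² = 16 + 81 = 97
|RG|² = 49 + 1 = 50
|RH|² = 1 + 36 = 37
|RJ|² = 1 + 16 = 17
Sorted ascending: B, D, C, … — the second-nearest is D.

D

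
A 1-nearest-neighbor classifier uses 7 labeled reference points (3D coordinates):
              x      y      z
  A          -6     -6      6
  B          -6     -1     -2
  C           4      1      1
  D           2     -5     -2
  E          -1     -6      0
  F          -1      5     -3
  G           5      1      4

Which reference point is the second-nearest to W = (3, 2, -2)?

F

Since √ is increasing, it suffices to compare squared distances:
|WA|² = 81 + 64 + 64 = 209
|WB|² = 81 + 9 + 0 = 90
|WC|² = 1 + 1 + 9 = 11
|WD|² = 1 + 49 + 0 = 50
|WE|² = 16 + 64 + 4 = 84
|WF|² = 16 + 9 + 1 = 26
|WG|² = 4 + 1 + 36 = 41
Sorted ascending: C, F, G, … — the second-nearest is F.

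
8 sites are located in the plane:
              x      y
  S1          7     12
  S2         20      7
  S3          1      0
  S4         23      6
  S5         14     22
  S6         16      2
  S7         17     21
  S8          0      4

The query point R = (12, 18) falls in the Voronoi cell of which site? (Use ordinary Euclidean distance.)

S5

Squared Euclidean distances:
|RS1|² = (12−7)² + (18−12)² = 25 + 36 = 61
|RS2|² = (12−20)² + (18−7)² = 64 + 121 = 185
|RS3|² = (12−1)² + (18−0)² = 121 + 324 = 445
|RS4|² = (12−23)² + (18−6)² = 121 + 144 = 265
|RS5|² = (12−14)² + (18−22)² = 4 + 16 = 20
|RS6|² = (12−16)² + (18−2)² = 16 + 256 = 272
|RS7|² = (12−17)² + (18−21)² = 25 + 9 = 34
|RS8|² = (12−0)² + (18−4)² = 144 + 196 = 340
S5 is nearest.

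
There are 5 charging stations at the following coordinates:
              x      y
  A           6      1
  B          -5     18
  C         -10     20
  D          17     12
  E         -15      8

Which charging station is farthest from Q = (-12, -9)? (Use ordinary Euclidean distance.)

Squared Euclidean distances:
|QA|² = (-12−6)² + (-9−1)² = 324 + 100 = 424
|QB|² = (-12−(-5))² + (-9−18)² = 49 + 729 = 778
|QC|² = (-12−(-10))² + (-9−20)² = 4 + 841 = 845
|QD|² = (-12−17)² + (-9−12)² = 841 + 441 = 1282
|QE|² = (-12−(-15))² + (-9−8)² = 9 + 289 = 298
The largest is to D.

D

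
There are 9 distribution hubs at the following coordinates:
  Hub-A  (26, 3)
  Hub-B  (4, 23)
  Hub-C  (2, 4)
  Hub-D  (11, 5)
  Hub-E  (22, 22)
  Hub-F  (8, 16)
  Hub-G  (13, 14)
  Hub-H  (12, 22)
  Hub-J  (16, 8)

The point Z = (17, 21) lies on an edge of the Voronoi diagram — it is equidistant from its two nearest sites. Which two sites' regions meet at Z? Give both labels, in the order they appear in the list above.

Hub-E and Hub-H

Squared distances from Z to each site:
d²(Z, Hub-A) = (17−26)² + (21−3)² = 81 + 324 = 405
d²(Z, Hub-B) = (17−4)² + (21−23)² = 169 + 4 = 173
d²(Z, Hub-C) = (17−2)² + (21−4)² = 225 + 289 = 514
d²(Z, Hub-D) = (17−11)² + (21−5)² = 36 + 256 = 292
d²(Z, Hub-E) = (17−22)² + (21−22)² = 25 + 1 = 26
d²(Z, Hub-F) = (17−8)² + (21−16)² = 81 + 25 = 106
d²(Z, Hub-G) = (17−13)² + (21−14)² = 16 + 49 = 65
d²(Z, Hub-H) = (17−12)² + (21−22)² = 25 + 1 = 26
d²(Z, Hub-J) = (17−16)² + (21−8)² = 1 + 169 = 170
Z is equidistant from Hub-E and Hub-H (both at squared distance 26), and every other site is strictly farther — so Z lies on the Hub-E–Hub-H Voronoi edge.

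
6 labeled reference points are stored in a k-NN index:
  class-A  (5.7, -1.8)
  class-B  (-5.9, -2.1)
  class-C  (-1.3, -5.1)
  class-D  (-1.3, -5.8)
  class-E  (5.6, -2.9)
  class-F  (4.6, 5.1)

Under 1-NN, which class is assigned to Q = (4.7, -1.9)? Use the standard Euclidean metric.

Squared Euclidean distances:
d²(Q, class-A) = (4.7−5.7)² + (-1.9−(-1.8))² = 1 + 0.01 = 1.01
d²(Q, class-B) = (4.7−(-5.9))² + (-1.9−(-2.1))² = 112.36 + 0.04 = 112.4
d²(Q, class-C) = (4.7−(-1.3))² + (-1.9−(-5.1))² = 36 + 10.24 = 46.24
d²(Q, class-D) = (4.7−(-1.3))² + (-1.9−(-5.8))² = 36 + 15.21 = 51.21
d²(Q, class-E) = (4.7−5.6)² + (-1.9−(-2.9))² = 0.81 + 1 = 1.81
d²(Q, class-F) = (4.7−4.6)² + (-1.9−5.1)² = 0.01 + 49 = 49.01
The smallest is to class-A, so Q lies in the Voronoi region of class-A.

class-A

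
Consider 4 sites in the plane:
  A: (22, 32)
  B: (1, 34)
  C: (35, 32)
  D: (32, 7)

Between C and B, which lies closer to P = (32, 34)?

C

Compare squared distances:
|PC|² = (32−35)² + (34−32)² = 9 + 4 = 13
|PB|² = (32−1)² + (34−34)² = 961 + 0 = 961
13 < 961, so C is closer.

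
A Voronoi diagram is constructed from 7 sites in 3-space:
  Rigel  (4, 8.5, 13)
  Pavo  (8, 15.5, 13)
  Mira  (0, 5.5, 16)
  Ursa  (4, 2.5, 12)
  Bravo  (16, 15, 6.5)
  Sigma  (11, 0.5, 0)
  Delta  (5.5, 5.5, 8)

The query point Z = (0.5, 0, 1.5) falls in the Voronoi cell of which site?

Delta

Since √ is increasing, it suffices to compare squared distances:
d²(Z, Rigel) = (0.5−4)² + (0−8.5)² + (1.5−13)² = 12.25 + 72.25 + 132.25 = 216.75
d²(Z, Pavo) = (0.5−8)² + (0−15.5)² + (1.5−13)² = 56.25 + 240.25 + 132.25 = 428.75
d²(Z, Mira) = (0.5−0)² + (0−5.5)² + (1.5−16)² = 0.25 + 30.25 + 210.25 = 240.75
d²(Z, Ursa) = (0.5−4)² + (0−2.5)² + (1.5−12)² = 12.25 + 6.25 + 110.25 = 128.75
d²(Z, Bravo) = (0.5−16)² + (0−15)² + (1.5−6.5)² = 240.25 + 225 + 25 = 490.25
d²(Z, Sigma) = (0.5−11)² + (0−0.5)² + (1.5−0)² = 110.25 + 0.25 + 2.25 = 112.75
d²(Z, Delta) = (0.5−5.5)² + (0−5.5)² + (1.5−8)² = 25 + 30.25 + 42.25 = 97.5
Delta is nearest.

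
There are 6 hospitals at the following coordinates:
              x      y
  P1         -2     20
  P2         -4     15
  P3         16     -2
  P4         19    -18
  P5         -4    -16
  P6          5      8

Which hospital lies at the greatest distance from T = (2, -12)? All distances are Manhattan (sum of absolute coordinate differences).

P1

d(T,P1) = |2−(-2)| + |-12−20| = 4 + 32 = 36
d(T,P2) = |2−(-4)| + |-12−15| = 6 + 27 = 33
d(T,P3) = |2−16| + |-12−(-2)| = 14 + 10 = 24
d(T,P4) = |2−19| + |-12−(-18)| = 17 + 6 = 23
d(T,P5) = |2−(-4)| + |-12−(-16)| = 6 + 4 = 10
d(T,P6) = |2−5| + |-12−8| = 3 + 20 = 23
The largest is to P1.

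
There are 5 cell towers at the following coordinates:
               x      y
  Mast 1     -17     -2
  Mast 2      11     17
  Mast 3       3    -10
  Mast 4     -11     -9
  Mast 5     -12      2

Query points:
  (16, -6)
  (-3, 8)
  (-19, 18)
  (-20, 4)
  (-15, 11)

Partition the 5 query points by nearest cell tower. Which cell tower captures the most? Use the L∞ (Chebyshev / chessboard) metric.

Mast 5

(16, -6) — d to each: Mast 1:33, Mast 2:23, Mast 3:13, Mast 4:27, Mast 5:28 → nearest is Mast 3
(-3, 8) — d to each: Mast 1:14, Mast 2:14, Mast 3:18, Mast 4:17, Mast 5:9 → nearest is Mast 5
(-19, 18) — d to each: Mast 1:20, Mast 2:30, Mast 3:28, Mast 4:27, Mast 5:16 → nearest is Mast 5
(-20, 4) — d to each: Mast 1:6, Mast 2:31, Mast 3:23, Mast 4:13, Mast 5:8 → nearest is Mast 1
(-15, 11) — d to each: Mast 1:13, Mast 2:26, Mast 3:21, Mast 4:20, Mast 5:9 → nearest is Mast 5
Tally — Mast 1:1, Mast 3:1, Mast 5:3. Mast 5 captures the most (3).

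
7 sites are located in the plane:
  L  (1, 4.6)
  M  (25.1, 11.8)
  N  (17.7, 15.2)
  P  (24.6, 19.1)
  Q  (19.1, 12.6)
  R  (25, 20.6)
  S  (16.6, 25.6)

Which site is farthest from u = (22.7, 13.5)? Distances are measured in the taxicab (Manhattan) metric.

L

d(u,L) = |22.7−1| + |13.5−4.6| = 21.7 + 8.9 = 30.6
d(u,M) = |22.7−25.1| + |13.5−11.8| = 2.4 + 1.7 = 4.1
d(u,N) = |22.7−17.7| + |13.5−15.2| = 5 + 1.7 = 6.7
d(u,P) = |22.7−24.6| + |13.5−19.1| = 1.9 + 5.6 = 7.5
d(u,Q) = |22.7−19.1| + |13.5−12.6| = 3.6 + 0.9 = 4.5
d(u,R) = |22.7−25| + |13.5−20.6| = 2.3 + 7.1 = 9.4
d(u,S) = |22.7−16.6| + |13.5−25.6| = 6.1 + 12.1 = 18.2
The largest is to L.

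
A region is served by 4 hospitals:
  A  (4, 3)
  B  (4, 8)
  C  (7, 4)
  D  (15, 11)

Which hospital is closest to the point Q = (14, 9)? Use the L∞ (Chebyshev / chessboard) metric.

d(Q,A) = max(10, 6) = 10
d(Q,B) = max(10, 1) = 10
d(Q,C) = max(7, 5) = 7
d(Q,D) = max(1, 2) = 2
D is nearest.

D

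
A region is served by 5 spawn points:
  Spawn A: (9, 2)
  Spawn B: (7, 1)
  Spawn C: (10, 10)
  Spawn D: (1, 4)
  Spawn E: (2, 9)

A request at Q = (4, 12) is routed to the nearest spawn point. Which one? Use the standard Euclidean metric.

Spawn E

Since √ is increasing, it suffices to compare squared distances:
d²(Q, Spawn A) = (4−9)² + (12−2)² = 25 + 100 = 125
d²(Q, Spawn B) = (4−7)² + (12−1)² = 9 + 121 = 130
d²(Q, Spawn C) = (4−10)² + (12−10)² = 36 + 4 = 40
d²(Q, Spawn D) = (4−1)² + (12−4)² = 9 + 64 = 73
d²(Q, Spawn E) = (4−2)² + (12−9)² = 4 + 9 = 13
Minimum is at Spawn E.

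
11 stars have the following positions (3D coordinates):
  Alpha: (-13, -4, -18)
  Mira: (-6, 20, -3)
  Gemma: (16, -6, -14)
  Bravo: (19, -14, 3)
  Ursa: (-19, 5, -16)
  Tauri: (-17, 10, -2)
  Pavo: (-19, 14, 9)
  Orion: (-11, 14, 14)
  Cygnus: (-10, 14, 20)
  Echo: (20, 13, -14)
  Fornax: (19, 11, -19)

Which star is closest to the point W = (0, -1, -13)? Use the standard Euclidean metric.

Squared Euclidean distances:
d²(W, Alpha) = 169 + 9 + 25 = 203
d²(W, Mira) = 36 + 441 + 100 = 577
d²(W, Gemma) = 256 + 25 + 1 = 282
d²(W, Bravo) = 361 + 169 + 256 = 786
d²(W, Ursa) = 361 + 36 + 9 = 406
d²(W, Tauri) = 289 + 121 + 121 = 531
d²(W, Pavo) = 361 + 225 + 484 = 1070
d²(W, Orion) = 121 + 225 + 729 = 1075
d²(W, Cygnus) = 100 + 225 + 1089 = 1414
d²(W, Echo) = 400 + 196 + 1 = 597
d²(W, Fornax) = 361 + 144 + 36 = 541
The smallest is to Alpha, so W lies in the Voronoi region of Alpha.

Alpha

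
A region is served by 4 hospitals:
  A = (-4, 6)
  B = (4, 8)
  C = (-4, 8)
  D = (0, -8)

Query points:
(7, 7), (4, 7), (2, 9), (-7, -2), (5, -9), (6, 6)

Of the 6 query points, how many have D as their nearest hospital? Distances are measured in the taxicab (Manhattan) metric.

(7, 7) — d to each: A:12, B:4, C:12, D:22 → nearest is B
(4, 7) — d to each: A:9, B:1, C:9, D:19 → nearest is B
(2, 9) — d to each: A:9, B:3, C:7, D:19 → nearest is B
(-7, -2) — d to each: A:11, B:21, C:13, D:13 → nearest is A
(5, -9) — d to each: A:24, B:18, C:26, D:6 → nearest is D
(6, 6) — d to each: A:10, B:4, C:12, D:20 → nearest is B
1 of the 6 points has D as nearest.

1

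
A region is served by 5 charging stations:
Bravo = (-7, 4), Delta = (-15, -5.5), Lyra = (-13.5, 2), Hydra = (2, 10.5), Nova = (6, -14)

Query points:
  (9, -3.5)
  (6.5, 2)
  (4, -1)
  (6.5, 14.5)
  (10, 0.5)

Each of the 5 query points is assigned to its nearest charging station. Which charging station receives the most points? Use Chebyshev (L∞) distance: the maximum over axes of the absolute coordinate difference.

Hydra

(9, -3.5) — d to each: Bravo:16, Delta:24, Lyra:22.5, Hydra:14, Nova:10.5 → nearest is Nova
(6.5, 2) — d to each: Bravo:13.5, Delta:21.5, Lyra:20, Hydra:8.5, Nova:16 → nearest is Hydra
(4, -1) — d to each: Bravo:11, Delta:19, Lyra:17.5, Hydra:11.5, Nova:13 → nearest is Bravo
(6.5, 14.5) — d to each: Bravo:13.5, Delta:21.5, Lyra:20, Hydra:4.5, Nova:28.5 → nearest is Hydra
(10, 0.5) — d to each: Bravo:17, Delta:25, Lyra:23.5, Hydra:10, Nova:14.5 → nearest is Hydra
Tally — Bravo:1, Hydra:3, Nova:1. Hydra captures the most (3).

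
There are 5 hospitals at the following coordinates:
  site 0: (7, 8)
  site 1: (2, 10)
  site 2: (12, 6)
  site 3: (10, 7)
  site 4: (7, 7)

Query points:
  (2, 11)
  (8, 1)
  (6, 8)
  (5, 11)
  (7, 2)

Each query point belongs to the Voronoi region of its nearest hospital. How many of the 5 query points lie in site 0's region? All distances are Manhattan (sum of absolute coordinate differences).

1

(2, 11) — d to each: site 0:8, site 1:1, site 2:15, site 3:12, site 4:9 → nearest is site 1
(8, 1) — d to each: site 0:8, site 1:15, site 2:9, site 3:8, site 4:7 → nearest is site 4
(6, 8) — d to each: site 0:1, site 1:6, site 2:8, site 3:5, site 4:2 → nearest is site 0
(5, 11) — d to each: site 0:5, site 1:4, site 2:12, site 3:9, site 4:6 → nearest is site 1
(7, 2) — d to each: site 0:6, site 1:13, site 2:9, site 3:8, site 4:5 → nearest is site 4
1 of the 5 points has site 0 as nearest.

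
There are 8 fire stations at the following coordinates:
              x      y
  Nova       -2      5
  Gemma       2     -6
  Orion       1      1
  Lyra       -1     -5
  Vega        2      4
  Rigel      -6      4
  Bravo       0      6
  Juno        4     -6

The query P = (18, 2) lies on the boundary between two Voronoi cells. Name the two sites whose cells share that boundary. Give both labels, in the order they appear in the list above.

Squared distances from P to each site:
d²(P, Nova) = (18−(-2))² + (2−5)² = 400 + 9 = 409
d²(P, Gemma) = (18−2)² + (2−(-6))² = 256 + 64 = 320
d²(P, Orion) = (18−1)² + (2−1)² = 289 + 1 = 290
d²(P, Lyra) = (18−(-1))² + (2−(-5))² = 361 + 49 = 410
d²(P, Vega) = (18−2)² + (2−4)² = 256 + 4 = 260
d²(P, Rigel) = (18−(-6))² + (2−4)² = 576 + 4 = 580
d²(P, Bravo) = (18−0)² + (2−6)² = 324 + 16 = 340
d²(P, Juno) = (18−4)² + (2−(-6))² = 196 + 64 = 260
P is equidistant from Vega and Juno (both at squared distance 260), and every other site is strictly farther — so P lies on the Vega–Juno Voronoi edge.

Vega and Juno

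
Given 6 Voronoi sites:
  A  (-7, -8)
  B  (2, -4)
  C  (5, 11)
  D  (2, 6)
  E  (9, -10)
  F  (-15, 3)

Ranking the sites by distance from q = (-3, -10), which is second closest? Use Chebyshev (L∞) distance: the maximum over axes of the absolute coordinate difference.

d(q,A) = max(4, 2) = 4
d(q,B) = max(5, 6) = 6
d(q,C) = max(8, 21) = 21
d(q,D) = max(5, 16) = 16
d(q,E) = max(12, 0) = 12
d(q,F) = max(12, 13) = 13
Sorted ascending: A, B, E, … — the second-nearest is B.

B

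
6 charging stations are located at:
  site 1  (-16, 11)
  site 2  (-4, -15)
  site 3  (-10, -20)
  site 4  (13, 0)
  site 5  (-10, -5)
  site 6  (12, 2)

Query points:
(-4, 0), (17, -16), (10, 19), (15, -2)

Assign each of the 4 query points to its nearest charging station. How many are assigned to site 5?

(-4, 0) — d² to each: site 1:265, site 2:225, site 3:436, site 4:289, site 5:61, site 6:260 → nearest is site 5
(17, -16) — d² to each: site 1:1818, site 2:442, site 3:745, site 4:272, site 5:850, site 6:349 → nearest is site 4
(10, 19) — d² to each: site 1:740, site 2:1352, site 3:1921, site 4:370, site 5:976, site 6:293 → nearest is site 6
(15, -2) — d² to each: site 1:1130, site 2:530, site 3:949, site 4:8, site 5:634, site 6:25 → nearest is site 4
1 of the 4 points has site 5 as nearest.

1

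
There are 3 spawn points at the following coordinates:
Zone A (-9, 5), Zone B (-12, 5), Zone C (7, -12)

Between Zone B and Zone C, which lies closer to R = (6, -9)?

Compare squared distances:
d²(R, Zone B) = (6−(-12))² + (-9−5)² = 324 + 196 = 520
d²(R, Zone C) = (6−7)² + (-9−(-12))² = 1 + 9 = 10
520 > 10, so Zone C is closer.

Zone C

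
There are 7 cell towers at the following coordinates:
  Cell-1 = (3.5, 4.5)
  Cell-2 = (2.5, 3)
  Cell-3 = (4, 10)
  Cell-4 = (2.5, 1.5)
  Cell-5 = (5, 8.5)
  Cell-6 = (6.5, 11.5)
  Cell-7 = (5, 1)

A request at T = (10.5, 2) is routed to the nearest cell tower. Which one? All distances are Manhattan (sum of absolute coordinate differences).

d(T, Cell-1) = |10.5−3.5| + |2−4.5| = 7 + 2.5 = 9.5
d(T, Cell-2) = |10.5−2.5| + |2−3| = 8 + 1 = 9
d(T, Cell-3) = |10.5−4| + |2−10| = 6.5 + 8 = 14.5
d(T, Cell-4) = |10.5−2.5| + |2−1.5| = 8 + 0.5 = 8.5
d(T, Cell-5) = |10.5−5| + |2−8.5| = 5.5 + 6.5 = 12
d(T, Cell-6) = |10.5−6.5| + |2−11.5| = 4 + 9.5 = 13.5
d(T, Cell-7) = |10.5−5| + |2−1| = 5.5 + 1 = 6.5
Minimum is at Cell-7.

Cell-7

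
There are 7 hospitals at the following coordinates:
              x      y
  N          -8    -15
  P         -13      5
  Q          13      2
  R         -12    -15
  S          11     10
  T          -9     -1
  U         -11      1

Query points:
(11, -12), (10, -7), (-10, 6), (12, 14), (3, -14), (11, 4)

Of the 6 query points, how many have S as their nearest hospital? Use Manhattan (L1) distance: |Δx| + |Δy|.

(11, -12) — d to each: N:22, P:41, Q:16, R:26, S:22, T:31, U:35 → nearest is Q
(10, -7) — d to each: N:26, P:35, Q:12, R:30, S:18, T:25, U:29 → nearest is Q
(-10, 6) — d to each: N:23, P:4, Q:27, R:23, S:25, T:8, U:6 → nearest is P
(12, 14) — d to each: N:49, P:34, Q:13, R:53, S:5, T:36, U:36 → nearest is S
(3, -14) — d to each: N:12, P:35, Q:26, R:16, S:32, T:25, U:29 → nearest is N
(11, 4) — d to each: N:38, P:25, Q:4, R:42, S:6, T:25, U:25 → nearest is Q
1 of the 6 points has S as nearest.

1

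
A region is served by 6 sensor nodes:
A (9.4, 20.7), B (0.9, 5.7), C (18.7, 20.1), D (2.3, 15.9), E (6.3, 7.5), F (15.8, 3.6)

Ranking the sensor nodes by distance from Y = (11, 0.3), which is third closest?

B

Compare squared distances (the ordering matches that of the actual distances):
|YA|² = (11−9.4)² + (0.3−20.7)² = 2.56 + 416.16 = 418.72
|YB|² = (11−0.9)² + (0.3−5.7)² = 102.01 + 29.16 = 131.17
|YC|² = (11−18.7)² + (0.3−20.1)² = 59.29 + 392.04 = 451.33
|YD|² = (11−2.3)² + (0.3−15.9)² = 75.69 + 243.36 = 319.05
|YE|² = (11−6.3)² + (0.3−7.5)² = 22.09 + 51.84 = 73.93
|YF|² = (11−15.8)² + (0.3−3.6)² = 23.04 + 10.89 = 33.93
Sorted ascending: F, E, B, D, … — the third-nearest is B.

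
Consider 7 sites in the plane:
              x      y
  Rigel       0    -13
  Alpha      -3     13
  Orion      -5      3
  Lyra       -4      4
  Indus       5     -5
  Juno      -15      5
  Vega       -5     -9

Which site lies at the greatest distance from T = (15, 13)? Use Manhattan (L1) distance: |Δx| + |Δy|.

d(T, Rigel) = |15−0| + |13−(-13)| = 15 + 26 = 41
d(T, Alpha) = |15−(-3)| + |13−13| = 18 + 0 = 18
d(T, Orion) = |15−(-5)| + |13−3| = 20 + 10 = 30
d(T, Lyra) = |15−(-4)| + |13−4| = 19 + 9 = 28
d(T, Indus) = |15−5| + |13−(-5)| = 10 + 18 = 28
d(T, Juno) = |15−(-15)| + |13−5| = 30 + 8 = 38
d(T, Vega) = |15−(-5)| + |13−(-9)| = 20 + 22 = 42
The largest is to Vega.

Vega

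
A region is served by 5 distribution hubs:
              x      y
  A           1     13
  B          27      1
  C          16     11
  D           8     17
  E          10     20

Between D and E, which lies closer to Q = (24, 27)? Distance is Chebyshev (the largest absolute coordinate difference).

E

d(Q,D) = max(16, 10) = 16
d(Q,E) = max(14, 7) = 14
16 > 14, so E is closer.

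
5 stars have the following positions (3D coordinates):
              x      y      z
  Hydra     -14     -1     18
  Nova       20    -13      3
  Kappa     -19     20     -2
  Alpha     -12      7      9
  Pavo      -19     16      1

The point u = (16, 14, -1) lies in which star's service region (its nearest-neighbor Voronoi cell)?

Compare squared distances (the ordering matches that of the actual distances):
d²(u, Hydra) = 900 + 225 + 361 = 1486
d²(u, Nova) = 16 + 729 + 16 = 761
d²(u, Kappa) = 1225 + 36 + 1 = 1262
d²(u, Alpha) = 784 + 49 + 100 = 933
d²(u, Pavo) = 1225 + 4 + 4 = 1233
The smallest is to Nova, so u lies in the Voronoi region of Nova.

Nova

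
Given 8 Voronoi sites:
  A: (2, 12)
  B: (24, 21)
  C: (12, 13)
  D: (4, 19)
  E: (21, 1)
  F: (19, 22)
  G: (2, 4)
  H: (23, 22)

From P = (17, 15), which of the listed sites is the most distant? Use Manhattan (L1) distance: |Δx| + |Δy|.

G

d(P,A) = |17−2| + |15−12| = 15 + 3 = 18
d(P,B) = |17−24| + |15−21| = 7 + 6 = 13
d(P,C) = |17−12| + |15−13| = 5 + 2 = 7
d(P,D) = |17−4| + |15−19| = 13 + 4 = 17
d(P,E) = |17−21| + |15−1| = 4 + 14 = 18
d(P,F) = |17−19| + |15−22| = 2 + 7 = 9
d(P,G) = |17−2| + |15−4| = 15 + 11 = 26
d(P,H) = |17−23| + |15−22| = 6 + 7 = 13
The largest is to G.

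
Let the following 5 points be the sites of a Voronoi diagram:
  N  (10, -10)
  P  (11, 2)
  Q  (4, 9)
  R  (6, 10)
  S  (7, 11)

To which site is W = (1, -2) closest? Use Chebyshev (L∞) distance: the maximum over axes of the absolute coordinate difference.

N

d(W,N) = max(9, 8) = 9
d(W,P) = max(10, 4) = 10
d(W,Q) = max(3, 11) = 11
d(W,R) = max(5, 12) = 12
d(W,S) = max(6, 13) = 13
N is nearest.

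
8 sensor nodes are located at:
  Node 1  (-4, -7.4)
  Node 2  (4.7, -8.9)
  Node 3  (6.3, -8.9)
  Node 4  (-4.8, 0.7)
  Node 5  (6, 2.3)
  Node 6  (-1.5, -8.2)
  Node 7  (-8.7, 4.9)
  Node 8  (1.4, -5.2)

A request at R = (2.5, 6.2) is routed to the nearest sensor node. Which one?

Node 5

Since √ is increasing, it suffices to compare squared distances:
d²(R, Node 1) = (2.5−(-4))² + (6.2−(-7.4))² = 42.25 + 184.96 = 227.21
d²(R, Node 2) = (2.5−4.7)² + (6.2−(-8.9))² = 4.84 + 228.01 = 232.85
d²(R, Node 3) = (2.5−6.3)² + (6.2−(-8.9))² = 14.44 + 228.01 = 242.45
d²(R, Node 4) = (2.5−(-4.8))² + (6.2−0.7)² = 53.29 + 30.25 = 83.54
d²(R, Node 5) = (2.5−6)² + (6.2−2.3)² = 12.25 + 15.21 = 27.46
d²(R, Node 6) = (2.5−(-1.5))² + (6.2−(-8.2))² = 16 + 207.36 = 223.36
d²(R, Node 7) = (2.5−(-8.7))² + (6.2−4.9)² = 125.44 + 1.69 = 127.13
d²(R, Node 8) = (2.5−1.4)² + (6.2−(-5.2))² = 1.21 + 129.96 = 131.17
Minimum is at Node 5.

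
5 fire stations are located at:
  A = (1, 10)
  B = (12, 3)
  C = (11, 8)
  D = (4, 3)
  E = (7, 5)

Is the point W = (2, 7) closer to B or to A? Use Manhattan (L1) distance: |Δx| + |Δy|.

A

d(W,B) = |2−12| + |7−3| = 10 + 4 = 14
d(W,A) = |2−1| + |7−10| = 1 + 3 = 4
14 > 4, so A is closer.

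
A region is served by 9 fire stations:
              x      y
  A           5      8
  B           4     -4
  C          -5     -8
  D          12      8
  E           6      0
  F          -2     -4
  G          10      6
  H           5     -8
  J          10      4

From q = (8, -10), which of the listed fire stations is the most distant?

Squared Euclidean distances:
|qA|² = (8−5)² + (-10−8)² = 9 + 324 = 333
|qB|² = (8−4)² + (-10−(-4))² = 16 + 36 = 52
|qC|² = (8−(-5))² + (-10−(-8))² = 169 + 4 = 173
|qD|² = (8−12)² + (-10−8)² = 16 + 324 = 340
|qE|² = (8−6)² + (-10−0)² = 4 + 100 = 104
|qF|² = (8−(-2))² + (-10−(-4))² = 100 + 36 = 136
|qG|² = (8−10)² + (-10−6)² = 4 + 256 = 260
|qH|² = (8−5)² + (-10−(-8))² = 9 + 4 = 13
|qJ|² = (8−10)² + (-10−4)² = 4 + 196 = 200
The largest is to D.

D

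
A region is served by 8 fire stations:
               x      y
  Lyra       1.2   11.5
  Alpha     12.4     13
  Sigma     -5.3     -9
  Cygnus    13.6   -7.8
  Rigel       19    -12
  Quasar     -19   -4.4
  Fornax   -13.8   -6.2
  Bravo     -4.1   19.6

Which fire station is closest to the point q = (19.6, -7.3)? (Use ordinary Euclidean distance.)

Rigel

Compare squared distances (the ordering matches that of the actual distances):
d²(q, Lyra) = (19.6−1.2)² + (-7.3−11.5)² = 338.56 + 353.44 = 692
d²(q, Alpha) = (19.6−12.4)² + (-7.3−13)² = 51.84 + 412.09 = 463.93
d²(q, Sigma) = (19.6−(-5.3))² + (-7.3−(-9))² = 620.01 + 2.89 = 622.9
d²(q, Cygnus) = (19.6−13.6)² + (-7.3−(-7.8))² = 36 + 0.25 = 36.25
d²(q, Rigel) = (19.6−19)² + (-7.3−(-12))² = 0.36 + 22.09 = 22.45
d²(q, Quasar) = (19.6−(-19))² + (-7.3−(-4.4))² = 1489.96 + 8.41 = 1498.37
d²(q, Fornax) = (19.6−(-13.8))² + (-7.3−(-6.2))² = 1115.56 + 1.21 = 1116.77
d²(q, Bravo) = (19.6−(-4.1))² + (-7.3−19.6)² = 561.69 + 723.61 = 1285.3
The smallest is to Rigel, so q lies in the Voronoi region of Rigel.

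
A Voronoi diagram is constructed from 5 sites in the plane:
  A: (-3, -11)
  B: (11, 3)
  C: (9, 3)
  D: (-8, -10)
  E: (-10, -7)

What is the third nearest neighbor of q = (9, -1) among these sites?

Since √ is increasing, it suffices to compare squared distances:
|qA|² = (9−(-3))² + (-1−(-11))² = 144 + 100 = 244
|qB|² = (9−11)² + (-1−3)² = 4 + 16 = 20
|qC|² = (9−9)² + (-1−3)² = 0 + 16 = 16
|qD|² = (9−(-8))² + (-1−(-10))² = 289 + 81 = 370
|qE|² = (9−(-10))² + (-1−(-7))² = 361 + 36 = 397
Sorted ascending: C, B, A, D, … — the third-nearest is A.

A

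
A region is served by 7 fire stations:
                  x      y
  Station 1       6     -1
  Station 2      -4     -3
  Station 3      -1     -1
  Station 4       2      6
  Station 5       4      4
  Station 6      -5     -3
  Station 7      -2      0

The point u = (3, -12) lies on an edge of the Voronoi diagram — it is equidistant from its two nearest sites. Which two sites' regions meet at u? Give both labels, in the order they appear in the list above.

Station 1 and Station 2

Squared distances from u to each site:
d²(u, Station 1) = 9 + 121 = 130
d²(u, Station 2) = 49 + 81 = 130
d²(u, Station 3) = 16 + 121 = 137
d²(u, Station 4) = 1 + 324 = 325
d²(u, Station 5) = 1 + 256 = 257
d²(u, Station 6) = 64 + 81 = 145
d²(u, Station 7) = 25 + 144 = 169
u is equidistant from Station 1 and Station 2 (both at squared distance 130), and every other site is strictly farther — so u lies on the Station 1–Station 2 Voronoi edge.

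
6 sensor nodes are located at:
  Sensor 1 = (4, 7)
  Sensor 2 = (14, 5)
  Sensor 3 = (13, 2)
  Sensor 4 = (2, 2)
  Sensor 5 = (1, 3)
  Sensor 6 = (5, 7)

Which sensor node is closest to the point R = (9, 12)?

Squared Euclidean distances:
d²(R, Sensor 1) = (9−4)² + (12−7)² = 25 + 25 = 50
d²(R, Sensor 2) = (9−14)² + (12−5)² = 25 + 49 = 74
d²(R, Sensor 3) = (9−13)² + (12−2)² = 16 + 100 = 116
d²(R, Sensor 4) = (9−2)² + (12−2)² = 49 + 100 = 149
d²(R, Sensor 5) = (9−1)² + (12−3)² = 64 + 81 = 145
d²(R, Sensor 6) = (9−5)² + (12−7)² = 16 + 25 = 41
The smallest is to Sensor 6, so R lies in the Voronoi region of Sensor 6.

Sensor 6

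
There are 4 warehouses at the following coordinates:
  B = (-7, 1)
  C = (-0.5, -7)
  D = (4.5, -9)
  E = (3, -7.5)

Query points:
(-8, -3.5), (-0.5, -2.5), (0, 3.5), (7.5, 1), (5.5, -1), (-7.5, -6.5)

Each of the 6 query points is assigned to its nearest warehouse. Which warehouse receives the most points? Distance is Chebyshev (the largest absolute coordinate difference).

C

(-8, -3.5) — d to each: B:4.5, C:7.5, D:12.5, E:11 → nearest is B
(-0.5, -2.5) — d to each: B:6.5, C:4.5, D:6.5, E:5 → nearest is C
(0, 3.5) — d to each: B:7, C:10.5, D:12.5, E:11 → nearest is B
(7.5, 1) — d to each: B:14.5, C:8, D:10, E:8.5 → nearest is C
(5.5, -1) — d to each: B:12.5, C:6, D:8, E:6.5 → nearest is C
(-7.5, -6.5) — d to each: B:7.5, C:7, D:12, E:10.5 → nearest is C
Tally — B:2, C:4. C captures the most (4).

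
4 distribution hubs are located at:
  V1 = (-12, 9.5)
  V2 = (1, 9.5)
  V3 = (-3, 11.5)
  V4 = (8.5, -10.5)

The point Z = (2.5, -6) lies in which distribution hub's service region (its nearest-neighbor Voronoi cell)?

Since √ is increasing, it suffices to compare squared distances:
|ZV1|² = (2.5−(-12))² + (-6−9.5)² = 210.25 + 240.25 = 450.5
|ZV2|² = (2.5−1)² + (-6−9.5)² = 2.25 + 240.25 = 242.5
|ZV3|² = (2.5−(-3))² + (-6−11.5)² = 30.25 + 306.25 = 336.5
|ZV4|² = (2.5−8.5)² + (-6−(-10.5))² = 36 + 20.25 = 56.25
V4 is nearest.

V4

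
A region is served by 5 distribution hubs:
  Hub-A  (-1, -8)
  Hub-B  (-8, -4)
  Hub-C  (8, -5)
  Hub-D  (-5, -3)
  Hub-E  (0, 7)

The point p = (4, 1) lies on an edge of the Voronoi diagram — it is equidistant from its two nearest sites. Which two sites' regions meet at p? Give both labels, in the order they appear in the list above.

Hub-C and Hub-E

Squared distances from p to each site:
d²(p, Hub-A) = (4−(-1))² + (1−(-8))² = 25 + 81 = 106
d²(p, Hub-B) = (4−(-8))² + (1−(-4))² = 144 + 25 = 169
d²(p, Hub-C) = (4−8)² + (1−(-5))² = 16 + 36 = 52
d²(p, Hub-D) = (4−(-5))² + (1−(-3))² = 81 + 16 = 97
d²(p, Hub-E) = (4−0)² + (1−7)² = 16 + 36 = 52
p is equidistant from Hub-C and Hub-E (both at squared distance 52), and every other site is strictly farther — so p lies on the Hub-C–Hub-E Voronoi edge.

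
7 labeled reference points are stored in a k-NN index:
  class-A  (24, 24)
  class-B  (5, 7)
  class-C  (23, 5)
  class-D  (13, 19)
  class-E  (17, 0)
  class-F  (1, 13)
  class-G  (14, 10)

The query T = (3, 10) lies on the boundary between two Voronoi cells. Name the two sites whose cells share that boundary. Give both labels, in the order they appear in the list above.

class-B and class-F

Squared distances from T to each site:
d²(T, class-A) = 441 + 196 = 637
d²(T, class-B) = 4 + 9 = 13
d²(T, class-C) = 400 + 25 = 425
d²(T, class-D) = 100 + 81 = 181
d²(T, class-E) = 196 + 100 = 296
d²(T, class-F) = 4 + 9 = 13
d²(T, class-G) = 121 + 0 = 121
T is equidistant from class-B and class-F (both at squared distance 13), and every other site is strictly farther — so T lies on the class-B–class-F Voronoi edge.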